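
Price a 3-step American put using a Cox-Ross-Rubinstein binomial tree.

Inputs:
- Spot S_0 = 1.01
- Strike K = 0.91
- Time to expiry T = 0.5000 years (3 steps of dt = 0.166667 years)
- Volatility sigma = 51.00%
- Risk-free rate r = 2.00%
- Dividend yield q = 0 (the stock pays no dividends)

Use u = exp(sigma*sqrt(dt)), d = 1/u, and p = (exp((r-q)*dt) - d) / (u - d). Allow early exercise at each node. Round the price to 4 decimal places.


Answer: Price = V(0,0) = 0.0957

Derivation:
dt = T/N = 0.166667
u = exp(sigma*sqrt(dt)) = 1.231468; d = 1/u = 0.812039
p = (exp((r-q)*dt) - d) / (u - d) = 0.456096
Discount per step: exp(-r*dt) = 0.996672
Stock lattice S(k, i) with i counting down-moves:
  k=0: S(0,0) = 1.0100
  k=1: S(1,0) = 1.2438; S(1,1) = 0.8202
  k=2: S(2,0) = 1.5317; S(2,1) = 1.0100; S(2,2) = 0.6660
  k=3: S(3,0) = 1.8862; S(3,1) = 1.2438; S(3,2) = 0.8202; S(3,3) = 0.5408
Terminal payoffs V(N, i) = max(K - S_T, 0):
  V(3,0) = 0.000000; V(3,1) = 0.000000; V(3,2) = 0.089840; V(3,3) = 0.369180
Backward induction: V(k, i) = exp(-r*dt) * [p * V(k+1, i) + (1-p) * V(k+1, i+1)]; then take max(V_cont, immediate exercise) for American.
  V(2,0) = exp(-r*dt) * [p*0.000000 + (1-p)*0.000000] = 0.000000; exercise = 0.000000; V(2,0) = max -> 0.000000
  V(2,1) = exp(-r*dt) * [p*0.000000 + (1-p)*0.089840] = 0.048702; exercise = 0.000000; V(2,1) = max -> 0.048702
  V(2,2) = exp(-r*dt) * [p*0.089840 + (1-p)*0.369180] = 0.240970; exercise = 0.243998; V(2,2) = max -> 0.243998
  V(1,0) = exp(-r*dt) * [p*0.000000 + (1-p)*0.048702] = 0.026401; exercise = 0.000000; V(1,0) = max -> 0.026401
  V(1,1) = exp(-r*dt) * [p*0.048702 + (1-p)*0.243998] = 0.154409; exercise = 0.089840; V(1,1) = max -> 0.154409
  V(0,0) = exp(-r*dt) * [p*0.026401 + (1-p)*0.154409] = 0.095705; exercise = 0.000000; V(0,0) = max -> 0.095705


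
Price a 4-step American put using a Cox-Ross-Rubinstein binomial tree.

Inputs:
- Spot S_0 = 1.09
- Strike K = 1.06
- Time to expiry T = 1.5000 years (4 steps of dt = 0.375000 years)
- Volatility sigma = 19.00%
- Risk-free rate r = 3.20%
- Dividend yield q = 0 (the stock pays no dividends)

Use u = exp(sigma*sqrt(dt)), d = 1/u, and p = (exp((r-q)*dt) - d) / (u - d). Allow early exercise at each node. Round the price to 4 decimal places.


Answer: Price = V(0,0) = 0.0649

Derivation:
dt = T/N = 0.375000
u = exp(sigma*sqrt(dt)) = 1.123390; d = 1/u = 0.890163
p = (exp((r-q)*dt) - d) / (u - d) = 0.522707
Discount per step: exp(-r*dt) = 0.988072
Stock lattice S(k, i) with i counting down-moves:
  k=0: S(0,0) = 1.0900
  k=1: S(1,0) = 1.2245; S(1,1) = 0.9703
  k=2: S(2,0) = 1.3756; S(2,1) = 1.0900; S(2,2) = 0.8637
  k=3: S(3,0) = 1.5453; S(3,1) = 1.2245; S(3,2) = 0.9703; S(3,3) = 0.7688
  k=4: S(4,0) = 1.7360; S(4,1) = 1.3756; S(4,2) = 1.0900; S(4,3) = 0.8637; S(4,4) = 0.6844
Terminal payoffs V(N, i) = max(K - S_T, 0):
  V(4,0) = 0.000000; V(4,1) = 0.000000; V(4,2) = 0.000000; V(4,3) = 0.196295; V(4,4) = 0.375609
Backward induction: V(k, i) = exp(-r*dt) * [p * V(k+1, i) + (1-p) * V(k+1, i+1)]; then take max(V_cont, immediate exercise) for American.
  V(3,0) = exp(-r*dt) * [p*0.000000 + (1-p)*0.000000] = 0.000000; exercise = 0.000000; V(3,0) = max -> 0.000000
  V(3,1) = exp(-r*dt) * [p*0.000000 + (1-p)*0.000000] = 0.000000; exercise = 0.000000; V(3,1) = max -> 0.000000
  V(3,2) = exp(-r*dt) * [p*0.000000 + (1-p)*0.196295] = 0.092573; exercise = 0.089722; V(3,2) = max -> 0.092573
  V(3,3) = exp(-r*dt) * [p*0.196295 + (1-p)*0.375609] = 0.278518; exercise = 0.291162; V(3,3) = max -> 0.291162
  V(2,0) = exp(-r*dt) * [p*0.000000 + (1-p)*0.000000] = 0.000000; exercise = 0.000000; V(2,0) = max -> 0.000000
  V(2,1) = exp(-r*dt) * [p*0.000000 + (1-p)*0.092573] = 0.043657; exercise = 0.000000; V(2,1) = max -> 0.043657
  V(2,2) = exp(-r*dt) * [p*0.092573 + (1-p)*0.291162] = 0.185123; exercise = 0.196295; V(2,2) = max -> 0.196295
  V(1,0) = exp(-r*dt) * [p*0.000000 + (1-p)*0.043657] = 0.020589; exercise = 0.000000; V(1,0) = max -> 0.020589
  V(1,1) = exp(-r*dt) * [p*0.043657 + (1-p)*0.196295] = 0.115120; exercise = 0.089722; V(1,1) = max -> 0.115120
  V(0,0) = exp(-r*dt) * [p*0.020589 + (1-p)*0.115120] = 0.064924; exercise = 0.000000; V(0,0) = max -> 0.064924


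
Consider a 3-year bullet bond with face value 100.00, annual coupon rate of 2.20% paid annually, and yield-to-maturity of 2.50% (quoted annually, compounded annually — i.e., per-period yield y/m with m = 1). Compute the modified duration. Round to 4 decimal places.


Answer: Modified duration = 2.8640

Derivation:
Coupon per period c = face * coupon_rate / m = 2.200000
Periods per year m = 1; per-period yield y/m = 0.025000
Number of cashflows N = 3
Cashflows (t years, CF_t, discount factor 1/(1+y/m)^(m*t), PV):
  t = 1.0000: CF_t = 2.200000, DF = 0.975610, PV = 2.146341
  t = 2.0000: CF_t = 2.200000, DF = 0.951814, PV = 2.093992
  t = 3.0000: CF_t = 102.200000, DF = 0.928599, PV = 94.902860
Price P = sum_t PV_t = 99.143193
First compute Macaulay numerator sum_t t * PV_t:
  t * PV_t at t = 1.0000: 2.146341
  t * PV_t at t = 2.0000: 4.187983
  t * PV_t at t = 3.0000: 284.708579
Macaulay duration D = 291.042904 / 99.143193 = 2.935581
Modified duration = D / (1 + y/m) = 2.935581 / (1 + 0.025000) = 2.863982


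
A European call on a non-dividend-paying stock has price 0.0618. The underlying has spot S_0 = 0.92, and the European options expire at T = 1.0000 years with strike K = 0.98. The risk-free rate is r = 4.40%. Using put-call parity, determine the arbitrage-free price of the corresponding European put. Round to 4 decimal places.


Put-call parity: C - P = S_0 * exp(-qT) - K * exp(-rT).
S_0 * exp(-qT) = 0.9200 * 1.00000000 = 0.92000000
K * exp(-rT) = 0.9800 * 0.95695396 = 0.93781488
P = C - S*exp(-qT) + K*exp(-rT)
P = 0.0618 - 0.92000000 + 0.93781488 = 0.0796

Answer: Put price = 0.0796


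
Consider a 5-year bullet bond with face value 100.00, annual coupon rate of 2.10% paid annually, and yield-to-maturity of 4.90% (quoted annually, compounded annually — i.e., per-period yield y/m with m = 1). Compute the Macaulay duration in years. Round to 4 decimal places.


Coupon per period c = face * coupon_rate / m = 2.100000
Periods per year m = 1; per-period yield y/m = 0.049000
Number of cashflows N = 5
Cashflows (t years, CF_t, discount factor 1/(1+y/m)^(m*t), PV):
  t = 1.0000: CF_t = 2.100000, DF = 0.953289, PV = 2.001907
  t = 2.0000: CF_t = 2.100000, DF = 0.908760, PV = 1.908395
  t = 3.0000: CF_t = 2.100000, DF = 0.866310, PV = 1.819252
  t = 4.0000: CF_t = 2.100000, DF = 0.825844, PV = 1.734273
  t = 5.0000: CF_t = 102.100000, DF = 0.787268, PV = 80.380055
Price P = sum_t PV_t = 87.843882
Macaulay numerator sum_t t * PV_t:
  t * PV_t at t = 1.0000: 2.001907
  t * PV_t at t = 2.0000: 3.816790
  t * PV_t at t = 3.0000: 5.457756
  t * PV_t at t = 4.0000: 6.937090
  t * PV_t at t = 5.0000: 401.900277
Macaulay duration D = (sum_t t * PV_t) / P = 420.113820 / 87.843882 = 4.782505

Answer: Macaulay duration = 4.7825 years


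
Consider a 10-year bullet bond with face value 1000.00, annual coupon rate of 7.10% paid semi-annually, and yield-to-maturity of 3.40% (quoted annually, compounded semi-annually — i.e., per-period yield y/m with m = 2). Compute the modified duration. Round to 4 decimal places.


Answer: Modified duration = 7.5791

Derivation:
Coupon per period c = face * coupon_rate / m = 35.500000
Periods per year m = 2; per-period yield y/m = 0.017000
Number of cashflows N = 20
Cashflows (t years, CF_t, discount factor 1/(1+y/m)^(m*t), PV):
  t = 0.5000: CF_t = 35.500000, DF = 0.983284, PV = 34.906588
  t = 1.0000: CF_t = 35.500000, DF = 0.966848, PV = 34.323095
  t = 1.5000: CF_t = 35.500000, DF = 0.950686, PV = 33.749356
  t = 2.0000: CF_t = 35.500000, DF = 0.934795, PV = 33.185208
  t = 2.5000: CF_t = 35.500000, DF = 0.919169, PV = 32.630489
  t = 3.0000: CF_t = 35.500000, DF = 0.903804, PV = 32.085044
  t = 3.5000: CF_t = 35.500000, DF = 0.888696, PV = 31.548716
  t = 4.0000: CF_t = 35.500000, DF = 0.873841, PV = 31.021353
  t = 4.5000: CF_t = 35.500000, DF = 0.859234, PV = 30.502805
  t = 5.0000: CF_t = 35.500000, DF = 0.844871, PV = 29.992925
  t = 5.5000: CF_t = 35.500000, DF = 0.830748, PV = 29.491568
  t = 6.0000: CF_t = 35.500000, DF = 0.816862, PV = 28.998592
  t = 6.5000: CF_t = 35.500000, DF = 0.803207, PV = 28.513857
  t = 7.0000: CF_t = 35.500000, DF = 0.789781, PV = 28.037224
  t = 7.5000: CF_t = 35.500000, DF = 0.776579, PV = 27.568559
  t = 8.0000: CF_t = 35.500000, DF = 0.763598, PV = 27.107727
  t = 8.5000: CF_t = 35.500000, DF = 0.750834, PV = 26.654599
  t = 9.0000: CF_t = 35.500000, DF = 0.738283, PV = 26.209045
  t = 9.5000: CF_t = 35.500000, DF = 0.725942, PV = 25.770939
  t = 10.0000: CF_t = 1035.500000, DF = 0.713807, PV = 739.147385
Price P = sum_t PV_t = 1311.445075
First compute Macaulay numerator sum_t t * PV_t:
  t * PV_t at t = 0.5000: 17.453294
  t * PV_t at t = 1.0000: 34.323095
  t * PV_t at t = 1.5000: 50.624034
  t * PV_t at t = 2.0000: 66.370416
  t * PV_t at t = 2.5000: 81.576224
  t * PV_t at t = 3.0000: 96.255131
  t * PV_t at t = 3.5000: 110.420504
  t * PV_t at t = 4.0000: 124.085410
  t * PV_t at t = 4.5000: 137.262622
  t * PV_t at t = 5.0000: 149.964626
  t * PV_t at t = 5.5000: 162.203627
  t * PV_t at t = 6.0000: 173.991555
  t * PV_t at t = 6.5000: 185.340070
  t * PV_t at t = 7.0000: 196.260568
  t * PV_t at t = 7.5000: 206.764189
  t * PV_t at t = 8.0000: 216.861818
  t * PV_t at t = 8.5000: 226.564092
  t * PV_t at t = 9.0000: 235.881407
  t * PV_t at t = 9.5000: 244.823923
  t * PV_t at t = 10.0000: 7391.473850
Macaulay duration D = 10108.500455 / 1311.445075 = 7.707910
Modified duration = D / (1 + y/m) = 7.707910 / (1 + 0.017000) = 7.579066


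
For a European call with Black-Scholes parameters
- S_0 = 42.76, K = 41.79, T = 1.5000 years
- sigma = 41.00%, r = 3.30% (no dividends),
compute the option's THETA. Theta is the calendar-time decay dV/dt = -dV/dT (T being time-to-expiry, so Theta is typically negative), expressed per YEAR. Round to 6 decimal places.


Answer: Theta = -3.241103

Derivation:
d1 = 0.3953456723; d2 = -0.1067997249
phi(d1) = 0.3689524026; exp(-qT) = 1.0000000000; exp(-rT) = 0.9517051581
Theta = -S*exp(-qT)*phi(d1)*sigma/(2*sqrt(T)) - r*K*exp(-rT)*N(d2) + q*S*exp(-qT)*N(d1)
N(d1) = 0.6537061014; N(d2) = 0.4574739329; sqrt(T) = 1.2247448714
Term 1 = -42.7600 * 1.0000000000 * 0.3689524026 * 0.4100 / (2 * 1.2247448714) = -2.6406830077
Term 2 = -0.0330 * 41.7900 * 0.9517051581 * 0.4574739329 = -0.6004199126
Term 3 = 0 (no dividend yield, q = 0)
Theta = -2.6406830077 + (-0.6004199126) + (0.0000000000) = -3.241103


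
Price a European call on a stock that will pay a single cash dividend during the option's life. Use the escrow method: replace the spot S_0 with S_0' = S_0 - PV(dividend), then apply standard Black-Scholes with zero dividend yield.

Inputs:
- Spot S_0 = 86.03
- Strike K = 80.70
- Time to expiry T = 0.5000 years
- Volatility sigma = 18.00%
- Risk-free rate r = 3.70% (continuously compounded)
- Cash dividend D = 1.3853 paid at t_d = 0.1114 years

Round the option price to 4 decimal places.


Answer: Price = 7.4230

Derivation:
PV(D) = D * exp(-r * t_d) = 1.3853 * 0.99588668 = 1.37960182
S_0' = S_0 - PV(D) = 86.0300 - 1.37960182 = 84.65039818
d1 = (ln(S_0'/K) + (r + sigma^2/2)*T) / (sigma*sqrt(T)) = 0.58447276
d2 = d1 - sigma*sqrt(T) = 0.45719354
exp(-rT) = 0.98167007
N(d1) = 0.72054886; N(d2) = 0.67623403
C = S_0' * N(d1) - K * exp(-rT) * N(d2) = 84.65039818 * 0.72054886 - 80.7000 * 0.98167007 * 0.67623403 = 7.4230


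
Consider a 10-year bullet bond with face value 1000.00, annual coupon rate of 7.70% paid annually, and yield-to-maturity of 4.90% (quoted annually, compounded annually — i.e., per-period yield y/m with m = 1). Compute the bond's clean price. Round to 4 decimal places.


Answer: Price = 1217.2624

Derivation:
Coupon per period c = face * coupon_rate / m = 77.000000
Periods per year m = 1; per-period yield y/m = 0.049000
Number of cashflows N = 10
Cashflows (t years, CF_t, discount factor 1/(1+y/m)^(m*t), PV):
  t = 1.0000: CF_t = 77.000000, DF = 0.953289, PV = 73.403241
  t = 2.0000: CF_t = 77.000000, DF = 0.908760, PV = 69.974491
  t = 3.0000: CF_t = 77.000000, DF = 0.866310, PV = 66.705902
  t = 4.0000: CF_t = 77.000000, DF = 0.825844, PV = 63.589992
  t = 5.0000: CF_t = 77.000000, DF = 0.787268, PV = 60.619630
  t = 6.0000: CF_t = 77.000000, DF = 0.750494, PV = 57.788018
  t = 7.0000: CF_t = 77.000000, DF = 0.715437, PV = 55.088673
  t = 8.0000: CF_t = 77.000000, DF = 0.682018, PV = 52.515417
  t = 9.0000: CF_t = 77.000000, DF = 0.650161, PV = 50.062361
  t = 10.0000: CF_t = 1077.000000, DF = 0.619791, PV = 667.514680
Price P = sum_t PV_t = 1217.262406


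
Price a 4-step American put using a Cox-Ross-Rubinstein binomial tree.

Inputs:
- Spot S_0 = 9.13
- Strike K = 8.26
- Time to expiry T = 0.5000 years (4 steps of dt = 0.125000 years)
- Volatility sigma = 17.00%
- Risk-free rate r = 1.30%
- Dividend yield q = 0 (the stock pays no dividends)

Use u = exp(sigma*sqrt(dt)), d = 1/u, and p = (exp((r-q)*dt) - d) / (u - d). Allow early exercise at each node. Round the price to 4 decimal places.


dt = T/N = 0.125000
u = exp(sigma*sqrt(dt)) = 1.061947; d = 1/u = 0.941667
p = (exp((r-q)*dt) - d) / (u - d) = 0.498500
Discount per step: exp(-r*dt) = 0.998376
Stock lattice S(k, i) with i counting down-moves:
  k=0: S(0,0) = 9.1300
  k=1: S(1,0) = 9.6956; S(1,1) = 8.5974
  k=2: S(2,0) = 10.2962; S(2,1) = 9.1300; S(2,2) = 8.0959
  k=3: S(3,0) = 10.9340; S(3,1) = 9.6956; S(3,2) = 8.5974; S(3,3) = 7.6236
  k=4: S(4,0) = 11.6113; S(4,1) = 10.2962; S(4,2) = 9.1300; S(4,3) = 8.0959; S(4,4) = 7.1789
Terminal payoffs V(N, i) = max(K - S_T, 0):
  V(4,0) = 0.000000; V(4,1) = 0.000000; V(4,2) = 0.000000; V(4,3) = 0.164102; V(4,4) = 1.081077
Backward induction: V(k, i) = exp(-r*dt) * [p * V(k+1, i) + (1-p) * V(k+1, i+1)]; then take max(V_cont, immediate exercise) for American.
  V(3,0) = exp(-r*dt) * [p*0.000000 + (1-p)*0.000000] = 0.000000; exercise = 0.000000; V(3,0) = max -> 0.000000
  V(3,1) = exp(-r*dt) * [p*0.000000 + (1-p)*0.000000] = 0.000000; exercise = 0.000000; V(3,1) = max -> 0.000000
  V(3,2) = exp(-r*dt) * [p*0.000000 + (1-p)*0.164102] = 0.082163; exercise = 0.000000; V(3,2) = max -> 0.082163
  V(3,3) = exp(-r*dt) * [p*0.164102 + (1-p)*1.081077] = 0.622952; exercise = 0.636364; V(3,3) = max -> 0.636364
  V(2,0) = exp(-r*dt) * [p*0.000000 + (1-p)*0.000000] = 0.000000; exercise = 0.000000; V(2,0) = max -> 0.000000
  V(2,1) = exp(-r*dt) * [p*0.000000 + (1-p)*0.082163] = 0.041138; exercise = 0.000000; V(2,1) = max -> 0.041138
  V(2,2) = exp(-r*dt) * [p*0.082163 + (1-p)*0.636364] = 0.359510; exercise = 0.164102; V(2,2) = max -> 0.359510
  V(1,0) = exp(-r*dt) * [p*0.000000 + (1-p)*0.041138] = 0.020597; exercise = 0.000000; V(1,0) = max -> 0.020597
  V(1,1) = exp(-r*dt) * [p*0.041138 + (1-p)*0.359510] = 0.200476; exercise = 0.000000; V(1,1) = max -> 0.200476
  V(0,0) = exp(-r*dt) * [p*0.020597 + (1-p)*0.200476] = 0.110627; exercise = 0.000000; V(0,0) = max -> 0.110627

Answer: Price = V(0,0) = 0.1106


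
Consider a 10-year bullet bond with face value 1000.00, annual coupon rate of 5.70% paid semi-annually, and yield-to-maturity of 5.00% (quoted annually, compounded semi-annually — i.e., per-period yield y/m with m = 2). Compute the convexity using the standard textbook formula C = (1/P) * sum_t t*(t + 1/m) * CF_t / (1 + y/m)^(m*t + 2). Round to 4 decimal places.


Coupon per period c = face * coupon_rate / m = 28.500000
Periods per year m = 2; per-period yield y/m = 0.025000
Number of cashflows N = 20
Cashflows (t years, CF_t, discount factor 1/(1+y/m)^(m*t), PV):
  t = 0.5000: CF_t = 28.500000, DF = 0.975610, PV = 27.804878
  t = 1.0000: CF_t = 28.500000, DF = 0.951814, PV = 27.126710
  t = 1.5000: CF_t = 28.500000, DF = 0.928599, PV = 26.465083
  t = 2.0000: CF_t = 28.500000, DF = 0.905951, PV = 25.819593
  t = 2.5000: CF_t = 28.500000, DF = 0.883854, PV = 25.189847
  t = 3.0000: CF_t = 28.500000, DF = 0.862297, PV = 24.575461
  t = 3.5000: CF_t = 28.500000, DF = 0.841265, PV = 23.976059
  t = 4.0000: CF_t = 28.500000, DF = 0.820747, PV = 23.391277
  t = 4.5000: CF_t = 28.500000, DF = 0.800728, PV = 22.820758
  t = 5.0000: CF_t = 28.500000, DF = 0.781198, PV = 22.264154
  t = 5.5000: CF_t = 28.500000, DF = 0.762145, PV = 21.721126
  t = 6.0000: CF_t = 28.500000, DF = 0.743556, PV = 21.191343
  t = 6.5000: CF_t = 28.500000, DF = 0.725420, PV = 20.674481
  t = 7.0000: CF_t = 28.500000, DF = 0.707727, PV = 20.170225
  t = 7.5000: CF_t = 28.500000, DF = 0.690466, PV = 19.678268
  t = 8.0000: CF_t = 28.500000, DF = 0.673625, PV = 19.198311
  t = 8.5000: CF_t = 28.500000, DF = 0.657195, PV = 18.730059
  t = 9.0000: CF_t = 28.500000, DF = 0.641166, PV = 18.273228
  t = 9.5000: CF_t = 28.500000, DF = 0.625528, PV = 17.827540
  t = 10.0000: CF_t = 1028.500000, DF = 0.610271, PV = 627.663665
Price P = sum_t PV_t = 1054.562068
Convexity numerator sum_t t*(t + 1/m) * CF_t / (1+y/m)^(m*t + 2):
  t = 0.5000: term = 13.232542
  t = 1.0000: term = 38.729390
  t = 1.5000: term = 75.569542
  t = 2.0000: term = 122.877303
  t = 2.5000: term = 179.820444
  t = 3.0000: term = 245.608411
  t = 3.5000: term = 319.490616
  t = 4.0000: term = 400.754780
  t = 4.5000: term = 488.725342
  t = 5.0000: term = 582.761925
  t = 5.5000: term = 682.257863
  t = 6.0000: term = 786.638778
  t = 6.5000: term = 895.361211
  t = 7.0000: term = 1007.911307
  t = 7.5000: term = 1123.803548
  t = 8.0000: term = 1242.579532
  t = 8.5000: term = 1363.806804
  t = 9.0000: term = 1487.077720
  t = 9.5000: term = 1612.008369
  t = 10.0000: term = 62729.027766
Convexity = (1/P) * sum = 75398.043192 / 1054.562068 = 71.497018

Answer: Convexity = 71.4970


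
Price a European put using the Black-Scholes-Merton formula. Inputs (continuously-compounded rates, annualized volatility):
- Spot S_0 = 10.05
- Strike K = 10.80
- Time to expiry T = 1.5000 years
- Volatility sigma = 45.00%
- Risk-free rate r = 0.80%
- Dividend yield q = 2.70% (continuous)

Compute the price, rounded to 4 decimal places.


Answer: Price = 2.7518

Derivation:
d1 = (ln(S/K) + (r - q + 0.5*sigma^2) * T) / (sigma * sqrt(T)) = 0.09326478
d2 = d1 - sigma * sqrt(T) = -0.45787042
exp(-rT) = 0.98807171; exp(-qT) = 0.96030916
P = K * exp(-rT) * N(-d2) - S_0 * exp(-qT) * N(-d1)
N(-d1) = 0.46284661; N(-d2) = 0.67647723
P = 10.8000 * 0.98807171 * 0.67647723 - 10.0500 * 0.96030916 * 0.46284661 = 2.7518


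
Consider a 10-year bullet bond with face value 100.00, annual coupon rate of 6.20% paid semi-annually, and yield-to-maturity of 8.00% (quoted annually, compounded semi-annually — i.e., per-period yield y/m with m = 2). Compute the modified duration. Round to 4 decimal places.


Answer: Modified duration = 7.1251

Derivation:
Coupon per period c = face * coupon_rate / m = 3.100000
Periods per year m = 2; per-period yield y/m = 0.040000
Number of cashflows N = 20
Cashflows (t years, CF_t, discount factor 1/(1+y/m)^(m*t), PV):
  t = 0.5000: CF_t = 3.100000, DF = 0.961538, PV = 2.980769
  t = 1.0000: CF_t = 3.100000, DF = 0.924556, PV = 2.866124
  t = 1.5000: CF_t = 3.100000, DF = 0.888996, PV = 2.755889
  t = 2.0000: CF_t = 3.100000, DF = 0.854804, PV = 2.649893
  t = 2.5000: CF_t = 3.100000, DF = 0.821927, PV = 2.547974
  t = 3.0000: CF_t = 3.100000, DF = 0.790315, PV = 2.449975
  t = 3.5000: CF_t = 3.100000, DF = 0.759918, PV = 2.355745
  t = 4.0000: CF_t = 3.100000, DF = 0.730690, PV = 2.265140
  t = 4.5000: CF_t = 3.100000, DF = 0.702587, PV = 2.178019
  t = 5.0000: CF_t = 3.100000, DF = 0.675564, PV = 2.094249
  t = 5.5000: CF_t = 3.100000, DF = 0.649581, PV = 2.013701
  t = 6.0000: CF_t = 3.100000, DF = 0.624597, PV = 1.936251
  t = 6.5000: CF_t = 3.100000, DF = 0.600574, PV = 1.861780
  t = 7.0000: CF_t = 3.100000, DF = 0.577475, PV = 1.790173
  t = 7.5000: CF_t = 3.100000, DF = 0.555265, PV = 1.721320
  t = 8.0000: CF_t = 3.100000, DF = 0.533908, PV = 1.655115
  t = 8.5000: CF_t = 3.100000, DF = 0.513373, PV = 1.591457
  t = 9.0000: CF_t = 3.100000, DF = 0.493628, PV = 1.530247
  t = 9.5000: CF_t = 3.100000, DF = 0.474642, PV = 1.471392
  t = 10.0000: CF_t = 103.100000, DF = 0.456387, PV = 47.053494
Price P = sum_t PV_t = 87.768706
First compute Macaulay numerator sum_t t * PV_t:
  t * PV_t at t = 0.5000: 1.490385
  t * PV_t at t = 1.0000: 2.866124
  t * PV_t at t = 1.5000: 4.133833
  t * PV_t at t = 2.0000: 5.299786
  t * PV_t at t = 2.5000: 6.369935
  t * PV_t at t = 3.0000: 7.349925
  t * PV_t at t = 3.5000: 8.245108
  t * PV_t at t = 4.0000: 9.060559
  t * PV_t at t = 4.5000: 9.801085
  t * PV_t at t = 5.0000: 10.471245
  t * PV_t at t = 5.5000: 11.075355
  t * PV_t at t = 6.0000: 11.617505
  t * PV_t at t = 6.5000: 12.101568
  t * PV_t at t = 7.0000: 12.531209
  t * PV_t at t = 7.5000: 12.909900
  t * PV_t at t = 8.0000: 13.240923
  t * PV_t at t = 8.5000: 13.527385
  t * PV_t at t = 9.0000: 13.772225
  t * PV_t at t = 9.5000: 13.978219
  t * PV_t at t = 10.0000: 470.534942
Macaulay duration D = 650.377215 / 87.768706 = 7.410126
Modified duration = D / (1 + y/m) = 7.410126 / (1 + 0.040000) = 7.125122


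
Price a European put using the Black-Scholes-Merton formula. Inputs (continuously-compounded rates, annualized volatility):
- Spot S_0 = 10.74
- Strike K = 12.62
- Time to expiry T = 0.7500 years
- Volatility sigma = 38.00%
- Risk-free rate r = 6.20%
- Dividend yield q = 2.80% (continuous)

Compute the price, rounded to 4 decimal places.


Answer: Price = 2.3618

Derivation:
d1 = (ln(S/K) + (r - q + 0.5*sigma^2) * T) / (sigma * sqrt(T)) = -0.24813229
d2 = d1 - sigma * sqrt(T) = -0.57722194
exp(-rT) = 0.95456456; exp(-qT) = 0.97921896
P = K * exp(-rT) * N(-d2) - S_0 * exp(-qT) * N(-d1)
N(-d1) = 0.59798397; N(-d2) = 0.71810523
P = 12.6200 * 0.95456456 * 0.71810523 - 10.7400 * 0.97921896 * 0.59798397 = 2.3618


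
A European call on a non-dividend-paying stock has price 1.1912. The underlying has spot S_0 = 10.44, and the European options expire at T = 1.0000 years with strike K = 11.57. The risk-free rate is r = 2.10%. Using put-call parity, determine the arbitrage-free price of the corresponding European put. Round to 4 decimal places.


Put-call parity: C - P = S_0 * exp(-qT) - K * exp(-rT).
S_0 * exp(-qT) = 10.4400 * 1.00000000 = 10.44000000
K * exp(-rT) = 11.5700 * 0.97921896 = 11.32956342
P = C - S*exp(-qT) + K*exp(-rT)
P = 1.1912 - 10.44000000 + 11.32956342 = 2.0808

Answer: Put price = 2.0808


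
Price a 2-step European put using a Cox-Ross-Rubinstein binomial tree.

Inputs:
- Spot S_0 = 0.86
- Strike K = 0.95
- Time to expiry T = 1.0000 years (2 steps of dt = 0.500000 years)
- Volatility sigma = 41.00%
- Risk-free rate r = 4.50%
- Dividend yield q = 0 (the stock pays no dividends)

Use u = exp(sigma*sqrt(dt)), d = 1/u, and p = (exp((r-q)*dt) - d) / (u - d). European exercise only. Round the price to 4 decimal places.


Answer: Price = V(0,0) = 0.1702

Derivation:
dt = T/N = 0.500000
u = exp(sigma*sqrt(dt)) = 1.336312; d = 1/u = 0.748328
p = (exp((r-q)*dt) - d) / (u - d) = 0.466725
Discount per step: exp(-r*dt) = 0.977751
Stock lattice S(k, i) with i counting down-moves:
  k=0: S(0,0) = 0.8600
  k=1: S(1,0) = 1.1492; S(1,1) = 0.6436
  k=2: S(2,0) = 1.5357; S(2,1) = 0.8600; S(2,2) = 0.4816
Terminal payoffs V(N, i) = max(K - S_T, 0):
  V(2,0) = 0.000000; V(2,1) = 0.090000; V(2,2) = 0.468404
Backward induction: V(k, i) = exp(-r*dt) * [p * V(k+1, i) + (1-p) * V(k+1, i+1)].
  V(1,0) = exp(-r*dt) * [p*0.000000 + (1-p)*0.090000] = 0.046927
  V(1,1) = exp(-r*dt) * [p*0.090000 + (1-p)*0.468404] = 0.285302
  V(0,0) = exp(-r*dt) * [p*0.046927 + (1-p)*0.285302] = 0.170174


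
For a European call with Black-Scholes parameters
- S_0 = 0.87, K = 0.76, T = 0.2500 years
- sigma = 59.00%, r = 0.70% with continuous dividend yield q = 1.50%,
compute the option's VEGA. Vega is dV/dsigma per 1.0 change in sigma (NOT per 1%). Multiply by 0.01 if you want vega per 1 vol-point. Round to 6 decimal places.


Answer: Vega = 0.144502

Derivation:
d1 = 0.5989399267; d2 = 0.3039399267
phi(d1) = 0.3334364285; exp(-qT) = 0.9962570225; exp(-rT) = 0.9982515304
Vega = S * exp(-qT) * phi(d1) * sqrt(T) = 0.8700 * 0.9962570225 * 0.3334364285 * 0.5000000000 = 0.144502


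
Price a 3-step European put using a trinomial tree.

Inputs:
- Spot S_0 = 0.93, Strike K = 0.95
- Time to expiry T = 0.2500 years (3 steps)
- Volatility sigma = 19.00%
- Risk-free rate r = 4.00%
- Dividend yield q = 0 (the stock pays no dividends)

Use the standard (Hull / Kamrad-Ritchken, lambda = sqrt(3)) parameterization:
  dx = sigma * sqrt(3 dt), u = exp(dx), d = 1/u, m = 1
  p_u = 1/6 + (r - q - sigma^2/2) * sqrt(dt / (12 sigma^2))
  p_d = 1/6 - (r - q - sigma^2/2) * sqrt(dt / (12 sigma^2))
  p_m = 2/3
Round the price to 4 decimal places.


Answer: Price = V(0,0) = 0.0408

Derivation:
dt = T/N = 0.083333; dx = sigma*sqrt(3*dt) = 0.095000
u = exp(dx) = 1.099659; d = 1/u = 0.909373
p_u = 0.176294, p_m = 0.666667, p_d = 0.157039
Discount per step: exp(-r*dt) = 0.996672
Stock lattice S(k, j) with j the centered position index:
  k=0: S(0,+0) = 0.9300
  k=1: S(1,-1) = 0.8457; S(1,+0) = 0.9300; S(1,+1) = 1.0227
  k=2: S(2,-2) = 0.7691; S(2,-1) = 0.8457; S(2,+0) = 0.9300; S(2,+1) = 1.0227; S(2,+2) = 1.1246
  k=3: S(3,-3) = 0.6994; S(3,-2) = 0.7691; S(3,-1) = 0.8457; S(3,+0) = 0.9300; S(3,+1) = 1.0227; S(3,+2) = 1.1246; S(3,+3) = 1.2367
Terminal payoffs V(N, j) = max(K - S_T, 0):
  V(3,-3) = 0.250627; V(3,-2) = 0.180928; V(3,-1) = 0.104283; V(3,+0) = 0.020000; V(3,+1) = 0.000000; V(3,+2) = 0.000000; V(3,+3) = 0.000000
Backward induction: V(k, j) = exp(-r*dt) * [p_u * V(k+1, j+1) + p_m * V(k+1, j) + p_d * V(k+1, j-1)]
  V(2,-2) = exp(-r*dt) * [p_u*0.104283 + p_m*0.180928 + p_d*0.250627] = 0.177768
  V(2,-1) = exp(-r*dt) * [p_u*0.020000 + p_m*0.104283 + p_d*0.180928] = 0.101123
  V(2,+0) = exp(-r*dt) * [p_u*0.000000 + p_m*0.020000 + p_d*0.104283] = 0.029611
  V(2,+1) = exp(-r*dt) * [p_u*0.000000 + p_m*0.000000 + p_d*0.020000] = 0.003130
  V(2,+2) = exp(-r*dt) * [p_u*0.000000 + p_m*0.000000 + p_d*0.000000] = 0.000000
  V(1,-1) = exp(-r*dt) * [p_u*0.029611 + p_m*0.101123 + p_d*0.177768] = 0.100218
  V(1,+0) = exp(-r*dt) * [p_u*0.003130 + p_m*0.029611 + p_d*0.101123] = 0.036053
  V(1,+1) = exp(-r*dt) * [p_u*0.000000 + p_m*0.003130 + p_d*0.029611] = 0.006715
  V(0,+0) = exp(-r*dt) * [p_u*0.006715 + p_m*0.036053 + p_d*0.100218] = 0.040821


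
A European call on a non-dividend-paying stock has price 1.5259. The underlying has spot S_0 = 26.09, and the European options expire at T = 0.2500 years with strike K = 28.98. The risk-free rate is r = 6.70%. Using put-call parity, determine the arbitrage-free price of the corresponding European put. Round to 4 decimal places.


Put-call parity: C - P = S_0 * exp(-qT) - K * exp(-rT).
S_0 * exp(-qT) = 26.0900 * 1.00000000 = 26.09000000
K * exp(-rT) = 28.9800 * 0.98338950 = 28.49862775
P = C - S*exp(-qT) + K*exp(-rT)
P = 1.5259 - 26.09000000 + 28.49862775 = 3.9345

Answer: Put price = 3.9345


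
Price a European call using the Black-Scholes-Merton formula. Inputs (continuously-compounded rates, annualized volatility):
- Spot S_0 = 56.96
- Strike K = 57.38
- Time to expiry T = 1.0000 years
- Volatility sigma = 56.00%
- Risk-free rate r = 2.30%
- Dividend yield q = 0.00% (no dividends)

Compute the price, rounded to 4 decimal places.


d1 = (ln(S/K) + (r - q + 0.5*sigma^2) * T) / (sigma * sqrt(T)) = 0.30795260
d2 = d1 - sigma * sqrt(T) = -0.25204740
exp(-rT) = 0.97726248; exp(-qT) = 1.00000000
C = S_0 * exp(-qT) * N(d1) - K * exp(-rT) * N(d2)
N(d1) = 0.62094080; N(d2) = 0.40050221
C = 56.9600 * 1.00000000 * 0.62094080 - 57.3800 * 0.97726248 * 0.40050221 = 12.9105

Answer: Price = 12.9105


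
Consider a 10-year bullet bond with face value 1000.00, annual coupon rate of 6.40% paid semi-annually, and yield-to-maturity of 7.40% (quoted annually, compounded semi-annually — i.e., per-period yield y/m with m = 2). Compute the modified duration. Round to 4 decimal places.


Answer: Modified duration = 7.1664

Derivation:
Coupon per period c = face * coupon_rate / m = 32.000000
Periods per year m = 2; per-period yield y/m = 0.037000
Number of cashflows N = 20
Cashflows (t years, CF_t, discount factor 1/(1+y/m)^(m*t), PV):
  t = 0.5000: CF_t = 32.000000, DF = 0.964320, PV = 30.858245
  t = 1.0000: CF_t = 32.000000, DF = 0.929913, PV = 29.757228
  t = 1.5000: CF_t = 32.000000, DF = 0.896734, PV = 28.695494
  t = 2.0000: CF_t = 32.000000, DF = 0.864739, PV = 27.671643
  t = 2.5000: CF_t = 32.000000, DF = 0.833885, PV = 26.684323
  t = 3.0000: CF_t = 32.000000, DF = 0.804132, PV = 25.732231
  t = 3.5000: CF_t = 32.000000, DF = 0.775441, PV = 24.814109
  t = 4.0000: CF_t = 32.000000, DF = 0.747773, PV = 23.928745
  t = 4.5000: CF_t = 32.000000, DF = 0.721093, PV = 23.074971
  t = 5.0000: CF_t = 32.000000, DF = 0.695364, PV = 22.251660
  t = 5.5000: CF_t = 32.000000, DF = 0.670554, PV = 21.457724
  t = 6.0000: CF_t = 32.000000, DF = 0.646629, PV = 20.692116
  t = 6.5000: CF_t = 32.000000, DF = 0.623557, PV = 19.953824
  t = 7.0000: CF_t = 32.000000, DF = 0.601309, PV = 19.241875
  t = 7.5000: CF_t = 32.000000, DF = 0.579854, PV = 18.555328
  t = 8.0000: CF_t = 32.000000, DF = 0.559165, PV = 17.893277
  t = 8.5000: CF_t = 32.000000, DF = 0.539214, PV = 17.254847
  t = 9.0000: CF_t = 32.000000, DF = 0.519975, PV = 16.639197
  t = 9.5000: CF_t = 32.000000, DF = 0.501422, PV = 16.045513
  t = 10.0000: CF_t = 1032.000000, DF = 0.483532, PV = 499.004623
Price P = sum_t PV_t = 930.206975
First compute Macaulay numerator sum_t t * PV_t:
  t * PV_t at t = 0.5000: 15.429122
  t * PV_t at t = 1.0000: 29.757228
  t * PV_t at t = 1.5000: 43.043241
  t * PV_t at t = 2.0000: 55.343287
  t * PV_t at t = 2.5000: 66.710809
  t * PV_t at t = 3.0000: 77.196693
  t * PV_t at t = 3.5000: 86.849381
  t * PV_t at t = 4.0000: 95.714981
  t * PV_t at t = 4.5000: 103.837371
  t * PV_t at t = 5.0000: 111.258300
  t * PV_t at t = 5.5000: 118.017483
  t * PV_t at t = 6.0000: 124.152695
  t * PV_t at t = 6.5000: 129.699858
  t * PV_t at t = 7.0000: 134.693125
  t * PV_t at t = 7.5000: 139.164959
  t * PV_t at t = 8.0000: 143.146213
  t * PV_t at t = 8.5000: 146.666202
  t * PV_t at t = 9.0000: 149.752773
  t * PV_t at t = 9.5000: 152.432374
  t * PV_t at t = 10.0000: 4990.046234
Macaulay duration D = 6912.912329 / 930.206975 = 7.431585
Modified duration = D / (1 + y/m) = 7.431585 / (1 + 0.037000) = 7.166427


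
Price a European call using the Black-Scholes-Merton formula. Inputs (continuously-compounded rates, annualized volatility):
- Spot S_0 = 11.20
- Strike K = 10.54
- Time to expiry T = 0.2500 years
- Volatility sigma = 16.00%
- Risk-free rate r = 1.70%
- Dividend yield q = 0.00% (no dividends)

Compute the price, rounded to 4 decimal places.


d1 = (ln(S/K) + (r - q + 0.5*sigma^2) * T) / (sigma * sqrt(T)) = 0.85232794
d2 = d1 - sigma * sqrt(T) = 0.77232794
exp(-rT) = 0.99575902; exp(-qT) = 1.00000000
C = S_0 * exp(-qT) * N(d1) - K * exp(-rT) * N(d2)
N(d1) = 0.80298395; N(d2) = 0.78003989
C = 11.2000 * 1.00000000 * 0.80298395 - 10.5400 * 0.99575902 * 0.78003989 = 0.8067

Answer: Price = 0.8067


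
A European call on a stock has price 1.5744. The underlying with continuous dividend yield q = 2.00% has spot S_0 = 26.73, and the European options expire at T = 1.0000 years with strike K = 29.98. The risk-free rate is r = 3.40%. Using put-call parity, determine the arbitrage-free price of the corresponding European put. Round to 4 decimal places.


Put-call parity: C - P = S_0 * exp(-qT) - K * exp(-rT).
S_0 * exp(-qT) = 26.7300 * 0.98019867 = 26.20071054
K * exp(-rT) = 29.9800 * 0.96657150 = 28.97781371
P = C - S*exp(-qT) + K*exp(-rT)
P = 1.5744 - 26.20071054 + 28.97781371 = 4.3515

Answer: Put price = 4.3515


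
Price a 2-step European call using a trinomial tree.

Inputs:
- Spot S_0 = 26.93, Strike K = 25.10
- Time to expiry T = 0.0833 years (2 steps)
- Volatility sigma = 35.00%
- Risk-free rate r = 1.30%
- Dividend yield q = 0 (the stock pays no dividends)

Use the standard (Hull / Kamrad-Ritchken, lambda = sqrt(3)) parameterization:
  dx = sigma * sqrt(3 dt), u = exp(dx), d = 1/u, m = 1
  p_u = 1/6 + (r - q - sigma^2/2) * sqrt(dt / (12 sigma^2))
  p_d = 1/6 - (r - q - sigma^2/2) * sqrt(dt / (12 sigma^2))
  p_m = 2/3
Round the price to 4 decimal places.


Answer: Price = V(0,0) = 2.2849

Derivation:
dt = T/N = 0.041650; dx = sigma*sqrt(3*dt) = 0.123719
u = exp(dx) = 1.131698; d = 1/u = 0.883628
p_u = 0.158545, p_m = 0.666667, p_d = 0.174788
Discount per step: exp(-r*dt) = 0.999459
Stock lattice S(k, j) with j the centered position index:
  k=0: S(0,+0) = 26.9300
  k=1: S(1,-1) = 23.7961; S(1,+0) = 26.9300; S(1,+1) = 30.4766
  k=2: S(2,-2) = 21.0269; S(2,-1) = 23.7961; S(2,+0) = 26.9300; S(2,+1) = 30.4766; S(2,+2) = 34.4903
Terminal payoffs V(N, j) = max(S_T - K, 0):
  V(2,-2) = 0.000000; V(2,-1) = 0.000000; V(2,+0) = 1.830000; V(2,+1) = 5.376620; V(2,+2) = 9.390323
Backward induction: V(k, j) = exp(-r*dt) * [p_u * V(k+1, j+1) + p_m * V(k+1, j) + p_d * V(k+1, j-1)]
  V(1,-1) = exp(-r*dt) * [p_u*1.830000 + p_m*0.000000 + p_d*0.000000] = 0.289980
  V(1,+0) = exp(-r*dt) * [p_u*5.376620 + p_m*1.830000 + p_d*0.000000] = 2.071314
  V(1,+1) = exp(-r*dt) * [p_u*9.390323 + p_m*5.376620 + p_d*1.830000] = 5.390145
  V(0,+0) = exp(-r*dt) * [p_u*5.390145 + p_m*2.071314 + p_d*0.289980] = 2.284904


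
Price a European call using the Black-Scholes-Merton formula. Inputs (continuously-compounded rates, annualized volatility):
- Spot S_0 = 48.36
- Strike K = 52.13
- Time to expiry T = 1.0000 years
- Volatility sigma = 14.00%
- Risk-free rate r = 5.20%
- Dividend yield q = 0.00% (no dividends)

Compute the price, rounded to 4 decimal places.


d1 = (ln(S/K) + (r - q + 0.5*sigma^2) * T) / (sigma * sqrt(T)) = -0.09476838
d2 = d1 - sigma * sqrt(T) = -0.23476838
exp(-rT) = 0.94932887; exp(-qT) = 1.00000000
C = S_0 * exp(-qT) * N(d1) - K * exp(-rT) * N(d2)
N(d1) = 0.46224940; N(d2) = 0.40719426
C = 48.3600 * 1.00000000 * 0.46224940 - 52.1300 * 0.94932887 * 0.40719426 = 2.2029

Answer: Price = 2.2029


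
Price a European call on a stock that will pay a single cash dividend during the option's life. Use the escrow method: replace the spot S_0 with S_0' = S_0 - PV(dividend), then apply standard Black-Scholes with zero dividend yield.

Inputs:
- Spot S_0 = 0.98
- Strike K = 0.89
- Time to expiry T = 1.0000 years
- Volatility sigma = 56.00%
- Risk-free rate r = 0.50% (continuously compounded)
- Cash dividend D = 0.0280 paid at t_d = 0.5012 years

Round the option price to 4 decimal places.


PV(D) = D * exp(-r * t_d) = 0.0280 * 0.99749714 = 0.02792992
S_0' = S_0 - PV(D) = 0.9800 - 0.02792992 = 0.95207008
d1 = (ln(S_0'/K) + (r + sigma^2/2)*T) / (sigma*sqrt(T)) = 0.40931640
d2 = d1 - sigma*sqrt(T) = -0.15068360
exp(-rT) = 0.99501248
N(d1) = 0.65884626; N(d2) = 0.44011265
C = S_0' * N(d1) - K * exp(-rT) * N(d2) = 0.95207008 * 0.65884626 - 0.8900 * 0.99501248 * 0.44011265 = 0.2375

Answer: Price = 0.2375


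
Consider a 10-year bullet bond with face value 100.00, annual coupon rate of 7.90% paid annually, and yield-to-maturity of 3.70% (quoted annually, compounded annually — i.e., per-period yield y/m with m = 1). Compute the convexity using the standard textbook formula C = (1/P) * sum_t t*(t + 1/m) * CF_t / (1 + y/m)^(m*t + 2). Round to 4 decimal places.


Answer: Convexity = 71.0304

Derivation:
Coupon per period c = face * coupon_rate / m = 7.900000
Periods per year m = 1; per-period yield y/m = 0.037000
Number of cashflows N = 10
Cashflows (t years, CF_t, discount factor 1/(1+y/m)^(m*t), PV):
  t = 1.0000: CF_t = 7.900000, DF = 0.964320, PV = 7.618129
  t = 2.0000: CF_t = 7.900000, DF = 0.929913, PV = 7.346316
  t = 3.0000: CF_t = 7.900000, DF = 0.896734, PV = 7.084200
  t = 4.0000: CF_t = 7.900000, DF = 0.864739, PV = 6.831437
  t = 5.0000: CF_t = 7.900000, DF = 0.833885, PV = 6.587692
  t = 6.0000: CF_t = 7.900000, DF = 0.804132, PV = 6.352645
  t = 7.0000: CF_t = 7.900000, DF = 0.775441, PV = 6.125983
  t = 8.0000: CF_t = 7.900000, DF = 0.747773, PV = 5.907409
  t = 9.0000: CF_t = 7.900000, DF = 0.721093, PV = 5.696634
  t = 10.0000: CF_t = 107.900000, DF = 0.695364, PV = 75.029816
Price P = sum_t PV_t = 134.580260
Convexity numerator sum_t t*(t + 1/m) * CF_t / (1+y/m)^(m*t + 2):
  t = 1.0000: term = 14.168400
  t = 2.0000: term = 40.988622
  t = 3.0000: term = 79.052308
  t = 4.0000: term = 127.052890
  t = 5.0000: term = 183.779494
  t = 6.0000: term = 248.111178
  t = 7.0000: term = 319.011479
  t = 8.0000: term = 395.523256
  t = 9.0000: term = 476.763809
  t = 10.0000: term = 7674.835102
Convexity = (1/P) * sum = 9559.286537 / 134.580260 = 71.030376


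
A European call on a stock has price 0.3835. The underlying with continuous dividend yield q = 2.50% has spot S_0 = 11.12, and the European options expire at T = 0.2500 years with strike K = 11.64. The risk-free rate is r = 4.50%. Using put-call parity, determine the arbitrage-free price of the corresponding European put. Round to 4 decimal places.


Put-call parity: C - P = S_0 * exp(-qT) - K * exp(-rT).
S_0 * exp(-qT) = 11.1200 * 0.99376949 = 11.05071674
K * exp(-rT) = 11.6400 * 0.98881304 = 11.50978384
P = C - S*exp(-qT) + K*exp(-rT)
P = 0.3835 - 11.05071674 + 11.50978384 = 0.8426

Answer: Put price = 0.8426


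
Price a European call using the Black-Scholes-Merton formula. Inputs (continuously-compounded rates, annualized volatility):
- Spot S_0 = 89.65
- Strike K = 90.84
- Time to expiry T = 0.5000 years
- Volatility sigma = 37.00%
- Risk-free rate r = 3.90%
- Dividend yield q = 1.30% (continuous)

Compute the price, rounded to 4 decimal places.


Answer: Price = 9.2627

Derivation:
d1 = (ln(S/K) + (r - q + 0.5*sigma^2) * T) / (sigma * sqrt(T)) = 0.13010185
d2 = d1 - sigma * sqrt(T) = -0.13152766
exp(-rT) = 0.98068890; exp(-qT) = 0.99352108
C = S_0 * exp(-qT) * N(d1) - K * exp(-rT) * N(d2)
N(d1) = 0.55175708; N(d2) = 0.44767895
C = 89.6500 * 0.99352108 * 0.55175708 - 90.8400 * 0.98068890 * 0.44767895 = 9.2627


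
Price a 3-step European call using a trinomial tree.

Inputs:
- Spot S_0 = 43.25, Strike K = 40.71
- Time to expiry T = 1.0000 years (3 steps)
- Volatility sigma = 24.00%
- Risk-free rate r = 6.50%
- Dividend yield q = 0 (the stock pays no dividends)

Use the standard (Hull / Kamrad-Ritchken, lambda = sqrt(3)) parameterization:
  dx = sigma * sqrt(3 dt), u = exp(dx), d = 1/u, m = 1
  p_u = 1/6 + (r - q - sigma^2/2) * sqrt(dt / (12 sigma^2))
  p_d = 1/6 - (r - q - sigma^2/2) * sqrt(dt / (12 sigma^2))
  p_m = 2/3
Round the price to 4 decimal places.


dt = T/N = 0.333333; dx = sigma*sqrt(3*dt) = 0.240000
u = exp(dx) = 1.271249; d = 1/u = 0.786628
p_u = 0.191806, p_m = 0.666667, p_d = 0.141528
Discount per step: exp(-r*dt) = 0.978566
Stock lattice S(k, j) with j the centered position index:
  k=0: S(0,+0) = 43.2500
  k=1: S(1,-1) = 34.0217; S(1,+0) = 43.2500; S(1,+1) = 54.9815
  k=2: S(2,-2) = 26.7624; S(2,-1) = 34.0217; S(2,+0) = 43.2500; S(2,+1) = 54.9815; S(2,+2) = 69.8952
  k=3: S(3,-3) = 21.0520; S(3,-2) = 26.7624; S(3,-1) = 34.0217; S(3,+0) = 43.2500; S(3,+1) = 54.9815; S(3,+2) = 69.8952; S(3,+3) = 88.8542
Terminal payoffs V(N, j) = max(S_T - K, 0):
  V(3,-3) = 0.000000; V(3,-2) = 0.000000; V(3,-1) = 0.000000; V(3,+0) = 2.540000; V(3,+1) = 14.271526; V(3,+2) = 29.185218; V(3,+3) = 48.144236
Backward induction: V(k, j) = exp(-r*dt) * [p_u * V(k+1, j+1) + p_m * V(k+1, j) + p_d * V(k+1, j-1)]
  V(2,-2) = exp(-r*dt) * [p_u*0.000000 + p_m*0.000000 + p_d*0.000000] = 0.000000
  V(2,-1) = exp(-r*dt) * [p_u*2.540000 + p_m*0.000000 + p_d*0.000000] = 0.476744
  V(2,+0) = exp(-r*dt) * [p_u*14.271526 + p_m*2.540000 + p_d*0.000000] = 4.335725
  V(2,+1) = exp(-r*dt) * [p_u*29.185218 + p_m*14.271526 + p_d*2.540000] = 15.140103
  V(2,+2) = exp(-r*dt) * [p_u*48.144236 + p_m*29.185218 + p_d*14.271526] = 30.052714
  V(1,-1) = exp(-r*dt) * [p_u*4.335725 + p_m*0.476744 + p_d*0.000000] = 1.124809
  V(1,+0) = exp(-r*dt) * [p_u*15.140103 + p_m*4.335725 + p_d*0.476744] = 5.736270
  V(1,+1) = exp(-r*dt) * [p_u*30.052714 + p_m*15.140103 + p_d*4.335725] = 16.118265
  V(0,+0) = exp(-r*dt) * [p_u*16.118265 + p_m*5.736270 + p_d*1.124809] = 6.923303

Answer: Price = V(0,0) = 6.9233


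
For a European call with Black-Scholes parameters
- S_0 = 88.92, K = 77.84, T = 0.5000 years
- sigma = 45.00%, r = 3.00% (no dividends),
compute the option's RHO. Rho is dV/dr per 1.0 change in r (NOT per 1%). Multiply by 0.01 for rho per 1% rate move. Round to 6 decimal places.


Answer: Rho = 23.782763

Derivation:
d1 = 0.6244747580; d2 = 0.3062767064
phi(d1) = 0.3282686684; exp(-qT) = 1.0000000000; exp(-rT) = 0.9851119396
N(d2) = 0.6203030134
Rho = K*T*exp(-rT)*N(d2) = 77.8400 * 0.5000 * 0.9851119396 * 0.6203030134 = 23.782763
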